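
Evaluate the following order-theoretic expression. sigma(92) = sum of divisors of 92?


sigma(n) = sum of divisors.
Divisors of 92: [1, 2, 4, 23, 46, 92]
Sum = 168


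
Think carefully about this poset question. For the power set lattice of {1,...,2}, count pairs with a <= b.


The order relation is {(a,b) : a <= b}, reflexive so it includes (a,a).
Examples: ({},{}), ({},{1,2}), ({},{1}), ({},{2}), ({1,2},{1,2}), ...
Total ordered pairs: 9


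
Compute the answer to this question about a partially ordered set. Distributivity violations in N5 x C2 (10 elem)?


Distributive law: a ^ (b v c) = (a ^ b) v (a ^ c).
Check all 10^3 = 1000 ordered triples (a,b,c).
  e.g. a=(b,0), b=(a,0), c=(c,0): lhs=(b,0) != rhs=(a,0)
  e.g. a=(b,0), b=(a,0), c=(c,1): lhs=(b,0) != rhs=(a,0)
Total violating triples: 16


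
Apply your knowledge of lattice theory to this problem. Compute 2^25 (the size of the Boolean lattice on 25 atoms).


Power set = 2^n.
2^25 = 33554432


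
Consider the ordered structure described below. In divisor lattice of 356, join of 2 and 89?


In a divisor lattice, join = lcm (least common multiple).
gcd(2,89) = 1
lcm(2,89) = 2*89/gcd = 178/1 = 178


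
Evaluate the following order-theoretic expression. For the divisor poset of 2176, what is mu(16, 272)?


In a divisor lattice, mu(a,b) = mu(b/a) where mu is the classical Mobius function.
b/a = 272/16 = 17
Prime factorization of 17: primes [17]
17 is squarefree with 1 prime factor(s), so mu(17) = (-1)^1 = -1


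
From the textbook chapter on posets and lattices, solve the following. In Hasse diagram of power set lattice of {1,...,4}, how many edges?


A cover relation a -< b holds when a < b with no c strictly between.
Cover relations:
  {} -< {1}
  {} -< {2}
  {} -< {3}
  {} -< {4}
  {1} -< {1,2}
  {1} -< {1,3}
  {1} -< {1,4}
  {2} -< {1,2}
  ...24 more
Total: 32


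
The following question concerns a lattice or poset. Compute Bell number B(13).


B(n) = number of set partitions of an n-element set.
B(n) satisfies the recurrence: B(n+1) = sum_k C(n,k)*B(k).
B(13) = 27644437


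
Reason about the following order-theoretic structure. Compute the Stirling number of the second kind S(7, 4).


S(n,k) = k*S(n-1,k) + S(n-1,k-1).
S(6,4) = 65, S(6,3) = 90
S(7,4) = 4*65 + 90 = 260 + 90
S(7,4) = 350


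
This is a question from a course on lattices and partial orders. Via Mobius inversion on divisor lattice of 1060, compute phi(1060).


phi(n) = n * prod_{p|n} (1 - 1/p).
Prime divisors of 1060: [2, 5, 53]
phi(1060) = 1060 * (1 - 1/2) * (1 - 1/5) * (1 - 1/53)
phi(1060) = 416


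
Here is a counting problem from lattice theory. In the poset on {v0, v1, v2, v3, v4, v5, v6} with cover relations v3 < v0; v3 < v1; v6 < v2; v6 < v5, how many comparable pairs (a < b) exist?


A comparable pair {a,b} has a < b or b < a in the order.
Count unordered pairs where one element is strictly below the other.
Examples: {v0,v3}, {v1,v3}, {v2,v6}, {v5,v6}
Total comparable pairs: 4


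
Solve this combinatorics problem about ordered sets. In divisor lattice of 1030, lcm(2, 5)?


Join=lcm.
gcd(2,5)=1
lcm=10


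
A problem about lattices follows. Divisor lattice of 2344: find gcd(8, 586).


In a divisor lattice, meet = gcd (greatest common divisor).
By Euclidean algorithm or factoring: gcd(8,586) = 2


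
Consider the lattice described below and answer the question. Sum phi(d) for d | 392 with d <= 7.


Divisors of 392 up to 7: [1, 2, 4, 7]
phi values: [1, 1, 2, 6]
Sum = 10


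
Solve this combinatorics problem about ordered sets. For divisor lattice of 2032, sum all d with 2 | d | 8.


Interval [2,8] in divisors of 2032: [2, 4, 8]
Sum = 14


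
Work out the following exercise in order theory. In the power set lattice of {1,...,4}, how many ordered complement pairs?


Complement pair (a,b): a meet b = bottom, a join b = top.
Here: A intersect B = {} and A union B = {1,...,4}.
Pairs found: ({},{1,2,3,4}), ({1},{2,3,4}), ({2},{1,3,4}), ({3},{1,2,4}), ... (12 more)
Total ordered pairs: 16


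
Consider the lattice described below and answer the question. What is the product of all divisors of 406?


Divisors of 406: [1, 2, 7, 14, 29, 58, 203, 406]
Product = n^(d(n)/2) = 406^(8/2)
Product = 27170906896


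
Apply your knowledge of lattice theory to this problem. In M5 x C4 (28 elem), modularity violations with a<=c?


Modular law: if a <= c then a v (b ^ c) = (a v b) ^ c.
Check all triples (a,b,c) with a <= c among 28 elements.
This lattice is modular (diamonds M_m and their chain-products are modular).
Total violating triples: 0


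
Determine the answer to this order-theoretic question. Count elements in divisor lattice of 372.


Divisors of 372: [1, 2, 3, 4, 6, 12, 31, 62, 93, 124, 186, 372]
Count: 12


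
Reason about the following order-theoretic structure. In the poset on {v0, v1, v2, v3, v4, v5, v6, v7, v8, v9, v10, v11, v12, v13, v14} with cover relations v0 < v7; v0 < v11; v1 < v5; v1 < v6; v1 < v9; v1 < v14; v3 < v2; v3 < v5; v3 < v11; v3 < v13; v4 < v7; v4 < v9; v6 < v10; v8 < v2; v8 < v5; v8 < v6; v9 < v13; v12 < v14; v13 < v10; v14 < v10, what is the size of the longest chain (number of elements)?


A chain is a totally ordered subset; we count the number of elements in a maximum chain.
Compute, for each element x, the size of the longest chain ending at x:
  v0: 1
  v1: 1
  v3: 1
  v4: 1
  v8: 1
  v12: 1
  ...
A maximum chain: v1 < v9 < v13 < v10
Number of elements in the longest chain: 4


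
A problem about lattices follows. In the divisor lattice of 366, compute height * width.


Height = length of longest chain minus 1; width = size of largest antichain.
A maximum chain: 1 | 61 | 183 | 366  (height 3).
A maximum antichain: {2, 3, 61}  (width 3).
Product = 3 * 3 = 9


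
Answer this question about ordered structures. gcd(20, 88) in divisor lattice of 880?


Meet=gcd.
gcd(20,88)=4


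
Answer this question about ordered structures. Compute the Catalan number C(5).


C(n) = C(2n, n) / (n+1).
C(10, 5) = 252
C(5) = 252 / 6 = 42


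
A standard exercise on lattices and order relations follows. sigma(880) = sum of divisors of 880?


sigma(n) = sum of divisors.
Divisors of 880: [1, 2, 4, 5, 8, 10, 11, 16, 20, 22, 40, 44, 55, 80, 88, 110, 176, 220, 440, 880]
Sum = 2232


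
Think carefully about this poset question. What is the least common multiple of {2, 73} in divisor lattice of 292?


In a divisor lattice, join = lcm (least common multiple).
Compute lcm iteratively: start with first element, then lcm(current, next).
Elements: [2, 73]
lcm(2,73) = 146
Final lcm = 146


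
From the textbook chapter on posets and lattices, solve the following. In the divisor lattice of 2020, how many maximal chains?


A maximal chain goes from the minimum element to a maximal element via cover relations.
Counting all min-to-max paths in the cover graph.
Total maximal chains: 12


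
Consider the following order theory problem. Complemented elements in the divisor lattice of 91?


An element a is complemented if some b has a meet b = bottom, a join b = top.
a is complemented iff gcd(a, n/a)=1, i.e. a is a unitary divisor of 91.
Complemented elements: 1, 7, 13, 91
Count: 4


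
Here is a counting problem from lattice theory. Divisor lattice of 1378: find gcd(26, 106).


In a divisor lattice, meet = gcd (greatest common divisor).
By Euclidean algorithm or factoring: gcd(26,106) = 2


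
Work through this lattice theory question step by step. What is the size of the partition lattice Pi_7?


B(n) = number of set partitions of an n-element set.
B(n) satisfies the recurrence: B(n+1) = sum_k C(n,k)*B(k).
B(7) = 877


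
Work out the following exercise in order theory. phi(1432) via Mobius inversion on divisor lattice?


phi(n) = n * prod_{p|n} (1 - 1/p).
Prime divisors of 1432: [2, 179]
phi(1432) = 1432 * (1 - 1/2) * (1 - 1/179)
phi(1432) = 712


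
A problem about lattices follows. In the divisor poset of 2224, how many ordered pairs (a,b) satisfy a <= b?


The order relation is {(a,b) : a <= b}, reflexive so it includes (a,a).
Examples: (1,1), (1,1112), (1,139), (1,16), (1,2), ...
Total ordered pairs: 45


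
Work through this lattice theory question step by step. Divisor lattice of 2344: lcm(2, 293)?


Join=lcm.
gcd(2,293)=1
lcm=586


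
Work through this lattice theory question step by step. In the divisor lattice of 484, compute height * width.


Height = length of longest chain minus 1; width = size of largest antichain.
A maximum chain: 1 | 11 | 121 | 242 | 484  (height 4).
A maximum antichain: {4, 22, 121}  (width 3).
Product = 4 * 3 = 12


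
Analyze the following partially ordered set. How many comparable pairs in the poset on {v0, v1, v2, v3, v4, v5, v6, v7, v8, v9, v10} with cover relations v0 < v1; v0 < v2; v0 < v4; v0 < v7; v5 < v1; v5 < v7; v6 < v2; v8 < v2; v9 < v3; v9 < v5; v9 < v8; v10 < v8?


A comparable pair {a,b} has a < b or b < a in the order.
Count unordered pairs where one element is strictly below the other.
Examples: {v0,v1}, {v0,v2}, {v0,v4}, {v0,v7}, ...
Total comparable pairs: 16


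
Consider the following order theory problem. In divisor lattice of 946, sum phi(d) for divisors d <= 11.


Divisors of 946 up to 11: [1, 2, 11]
phi values: [1, 1, 10]
Sum = 12


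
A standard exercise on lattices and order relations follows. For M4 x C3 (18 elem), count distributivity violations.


Distributive law: a ^ (b v c) = (a ^ b) v (a ^ c).
Check all 18^3 = 5832 ordered triples (a,b,c).
  e.g. a=(a1,0), b=(a2,0), c=(a3,0): lhs=(a1,0) != rhs=(0,0)
  e.g. a=(a1,0), b=(a2,0), c=(a3,1): lhs=(a1,0) != rhs=(0,0)
Total violating triples: 648


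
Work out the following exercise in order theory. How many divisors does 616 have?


Divisors of 616: [1, 2, 4, 7, 8, 11, 14, 22, 28, 44, 56, 77, 88, 154, 308, 616]
Count: 16


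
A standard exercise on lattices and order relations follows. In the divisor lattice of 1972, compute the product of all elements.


Divisors of 1972: [1, 2, 4, 17, 29, 34, 58, 68, 116, 493, 986, 1972]
Product = n^(d(n)/2) = 1972^(12/2)
Product = 58808684353317474304


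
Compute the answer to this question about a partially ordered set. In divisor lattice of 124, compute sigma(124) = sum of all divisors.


sigma(n) = sum of divisors.
Divisors of 124: [1, 2, 4, 31, 62, 124]
Sum = 224


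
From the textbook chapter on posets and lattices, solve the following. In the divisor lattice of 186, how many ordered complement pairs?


Complement pair (a,b): a meet b = bottom, a join b = top.
Here: gcd(a,b)=1 and lcm(a,b)=186, i.e. a*b=186 with a,b coprime.
Pairs found: (1,186), (2,93), (3,62), (6,31), ... (4 more)
Total ordered pairs: 8


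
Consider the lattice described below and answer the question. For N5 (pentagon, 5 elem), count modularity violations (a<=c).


Modular law: if a <= c then a v (b ^ c) = (a v b) ^ c.
Check all triples (a,b,c) with a <= c among 5 elements.
  e.g. a=a, b=c, c=b: lhs=a != rhs=b
Total violating triples: 1


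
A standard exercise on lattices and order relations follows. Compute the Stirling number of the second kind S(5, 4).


S(n,k) = k*S(n-1,k) + S(n-1,k-1).
S(4,4) = 1, S(4,3) = 6
S(5,4) = 4*1 + 6 = 4 + 6
S(5,4) = 10


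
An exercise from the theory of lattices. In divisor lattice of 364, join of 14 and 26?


In a divisor lattice, join = lcm (least common multiple).
gcd(14,26) = 2
lcm(14,26) = 14*26/gcd = 364/2 = 182


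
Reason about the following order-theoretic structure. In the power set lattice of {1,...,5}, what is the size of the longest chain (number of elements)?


A chain is a totally ordered subset; we count the number of elements in a maximum chain.
Compute, for each element x, the size of the longest chain ending at x:
  {}: 1
  {1}: 2
  {2}: 2
  {3}: 2
  {4}: 2
  {5}: 2
  ...
A maximum chain: {} < {1} < {1,2} < {1,2,3} < {1,2,3,4} < {1,2,3,4,5}
Number of elements in the longest chain: 6


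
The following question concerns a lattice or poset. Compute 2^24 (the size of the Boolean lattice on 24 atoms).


Power set = 2^n.
2^24 = 16777216


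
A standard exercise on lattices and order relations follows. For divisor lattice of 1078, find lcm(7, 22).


In a divisor lattice, join = lcm (least common multiple).
Compute lcm iteratively: start with first element, then lcm(current, next).
Elements: [7, 22]
lcm(7,22) = 154
Final lcm = 154


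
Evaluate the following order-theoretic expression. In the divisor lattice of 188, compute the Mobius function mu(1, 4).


In a divisor lattice, mu(a,b) = mu(b/a) where mu is the classical Mobius function.
b/a = 4/1 = 4
Prime factorization of 4: primes [2]
4 is not squarefree, so mu(4) = 0


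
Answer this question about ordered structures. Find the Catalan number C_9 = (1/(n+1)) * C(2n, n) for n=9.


C(n) = C(2n, n) / (n+1).
C(18, 9) = 48620
C(9) = 48620 / 10 = 4862


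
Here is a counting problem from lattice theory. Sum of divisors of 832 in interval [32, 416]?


Interval [32,416] in divisors of 832: [32, 416]
Sum = 448


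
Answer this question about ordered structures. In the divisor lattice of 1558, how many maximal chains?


A maximal chain goes from the minimum element to a maximal element via cover relations.
Counting all min-to-max paths in the cover graph.
Total maximal chains: 6


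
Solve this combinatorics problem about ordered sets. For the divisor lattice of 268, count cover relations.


A cover relation a -< b holds when a < b with no c strictly between.
Cover relations:
  1 -< 2
  1 -< 67
  2 -< 4
  2 -< 134
  4 -< 268
  67 -< 134
  134 -< 268
Total: 7


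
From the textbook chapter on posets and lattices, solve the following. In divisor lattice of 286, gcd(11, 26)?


Meet=gcd.
gcd(11,26)=1


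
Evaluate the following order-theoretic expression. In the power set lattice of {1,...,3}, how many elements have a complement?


An element a is complemented if some b has a meet b = bottom, a join b = top.
every subset A has complement S\A, so all elements are complemented.
Complemented elements: {}, {1}, {2}, {3}, {1,2}, {1,3}, ... (2 more)
Count: 8


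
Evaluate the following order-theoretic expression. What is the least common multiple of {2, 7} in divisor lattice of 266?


In a divisor lattice, join = lcm (least common multiple).
Compute lcm iteratively: start with first element, then lcm(current, next).
Elements: [2, 7]
lcm(2,7) = 14
Final lcm = 14


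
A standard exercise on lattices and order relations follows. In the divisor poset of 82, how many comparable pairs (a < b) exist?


A comparable pair {a,b} has a < b or b < a in the order.
Count unordered pairs where one element is strictly below the other.
Examples: {1,2}, {1,41}, {1,82}, {2,82}, ...
Total comparable pairs: 5


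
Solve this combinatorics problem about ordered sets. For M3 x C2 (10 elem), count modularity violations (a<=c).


Modular law: if a <= c then a v (b ^ c) = (a v b) ^ c.
Check all triples (a,b,c) with a <= c among 10 elements.
This lattice is modular (diamonds M_m and their chain-products are modular).
Total violating triples: 0


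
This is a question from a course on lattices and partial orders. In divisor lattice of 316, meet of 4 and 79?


In a divisor lattice, meet = gcd (greatest common divisor).
By Euclidean algorithm or factoring: gcd(4,79) = 1


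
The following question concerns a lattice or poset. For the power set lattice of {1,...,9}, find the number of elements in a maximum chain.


A chain is a totally ordered subset; we count the number of elements in a maximum chain.
Compute, for each element x, the size of the longest chain ending at x:
  {}: 1
  {1}: 2
  {2}: 2
  {3}: 2
  {4}: 2
  {5}: 2
  ...
A maximum chain: {} < {1} < {1,2} < {1,2,3} < {1,2,3,4} < {1,2,3,4,5} < {1,2,3,4,5,6} < {1,2,3,4,5,6,7} < {1,2,3,4,5,6,7,8} < {1,2,3,4,5,6,7,8,9}
Number of elements in the longest chain: 10


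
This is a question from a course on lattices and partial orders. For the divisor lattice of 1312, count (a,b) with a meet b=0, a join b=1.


Complement pair (a,b): a meet b = bottom, a join b = top.
Here: gcd(a,b)=1 and lcm(a,b)=1312, i.e. a*b=1312 with a,b coprime.
Pairs found: (1,1312), (32,41), (41,32), (1312,1)
Total ordered pairs: 4


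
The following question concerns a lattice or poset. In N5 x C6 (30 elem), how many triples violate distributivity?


Distributive law: a ^ (b v c) = (a ^ b) v (a ^ c).
Check all 30^3 = 27000 ordered triples (a,b,c).
  e.g. a=(b,0), b=(a,0), c=(c,0): lhs=(b,0) != rhs=(a,0)
  e.g. a=(b,0), b=(a,0), c=(c,1): lhs=(b,0) != rhs=(a,0)
Total violating triples: 432


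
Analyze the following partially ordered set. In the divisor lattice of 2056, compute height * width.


Height = length of longest chain minus 1; width = size of largest antichain.
A maximum chain: 1 | 257 | 514 | 1028 | 2056  (height 4).
A maximum antichain: {2, 257}  (width 2).
Product = 4 * 2 = 8


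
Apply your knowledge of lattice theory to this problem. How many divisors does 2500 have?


Divisors of 2500: [1, 2, 4, 5, 10, 20, 25, 50, 100, 125, 250, 500, 625, 1250, 2500]
Count: 15


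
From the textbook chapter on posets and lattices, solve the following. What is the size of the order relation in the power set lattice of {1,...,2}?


The order relation is {(a,b) : a <= b}, reflexive so it includes (a,a).
Examples: ({},{}), ({},{1,2}), ({},{1}), ({},{2}), ({1,2},{1,2}), ...
Total ordered pairs: 9


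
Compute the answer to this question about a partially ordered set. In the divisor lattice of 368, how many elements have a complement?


An element a is complemented if some b has a meet b = bottom, a join b = top.
a is complemented iff gcd(a, n/a)=1, i.e. a is a unitary divisor of 368.
Complemented elements: 1, 16, 23, 368
Count: 4


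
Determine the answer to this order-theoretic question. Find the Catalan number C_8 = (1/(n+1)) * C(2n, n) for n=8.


C(n) = C(2n, n) / (n+1).
C(16, 8) = 12870
C(8) = 12870 / 9 = 1430


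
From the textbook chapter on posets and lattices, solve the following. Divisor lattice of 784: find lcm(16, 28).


In a divisor lattice, join = lcm (least common multiple).
gcd(16,28) = 4
lcm(16,28) = 16*28/gcd = 448/4 = 112


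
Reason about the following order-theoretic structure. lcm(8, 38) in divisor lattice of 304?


Join=lcm.
gcd(8,38)=2
lcm=152


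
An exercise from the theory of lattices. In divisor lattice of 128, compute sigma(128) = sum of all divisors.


sigma(n) = sum of divisors.
Divisors of 128: [1, 2, 4, 8, 16, 32, 64, 128]
Sum = 255


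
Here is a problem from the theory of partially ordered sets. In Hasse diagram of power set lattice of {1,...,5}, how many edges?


A cover relation a -< b holds when a < b with no c strictly between.
Cover relations:
  {} -< {1}
  {} -< {2}
  {} -< {3}
  {} -< {4}
  {} -< {5}
  {1} -< {1,2}
  {1} -< {1,3}
  {1} -< {1,4}
  ...72 more
Total: 80


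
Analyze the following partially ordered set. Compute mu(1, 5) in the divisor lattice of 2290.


In a divisor lattice, mu(a,b) = mu(b/a) where mu is the classical Mobius function.
b/a = 5/1 = 5
Prime factorization of 5: primes [5]
5 is squarefree with 1 prime factor(s), so mu(5) = (-1)^1 = -1


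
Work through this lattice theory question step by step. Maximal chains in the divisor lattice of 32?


A maximal chain goes from the minimum element to a maximal element via cover relations.
Counting all min-to-max paths in the cover graph.
Total maximal chains: 1


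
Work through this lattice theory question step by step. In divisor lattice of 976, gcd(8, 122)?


Meet=gcd.
gcd(8,122)=2


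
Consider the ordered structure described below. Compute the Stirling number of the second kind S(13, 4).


S(n,k) = k*S(n-1,k) + S(n-1,k-1).
S(12,4) = 611501, S(12,3) = 86526
S(13,4) = 4*611501 + 86526 = 2446004 + 86526
S(13,4) = 2532530


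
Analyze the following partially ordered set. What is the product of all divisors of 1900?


Divisors of 1900: [1, 2, 4, 5, 10, 19, 20, 25, 38, 50, 76, 95, 100, 190, 380, 475, 950, 1900]
Product = n^(d(n)/2) = 1900^(18/2)
Product = 322687697779000000000000000000


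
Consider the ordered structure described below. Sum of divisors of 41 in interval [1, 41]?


Interval [1,41] in divisors of 41: [1, 41]
Sum = 42


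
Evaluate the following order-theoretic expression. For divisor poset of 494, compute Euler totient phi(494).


phi(n) = n * prod_{p|n} (1 - 1/p).
Prime divisors of 494: [2, 13, 19]
phi(494) = 494 * (1 - 1/2) * (1 - 1/13) * (1 - 1/19)
phi(494) = 216


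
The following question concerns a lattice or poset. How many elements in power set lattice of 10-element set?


Power set = 2^n.
2^10 = 1024


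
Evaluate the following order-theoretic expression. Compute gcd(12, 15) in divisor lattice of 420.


In a divisor lattice, meet = gcd (greatest common divisor).
By Euclidean algorithm or factoring: gcd(12,15) = 3


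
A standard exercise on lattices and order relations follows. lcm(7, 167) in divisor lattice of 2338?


Join=lcm.
gcd(7,167)=1
lcm=1169


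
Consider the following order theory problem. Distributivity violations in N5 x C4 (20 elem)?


Distributive law: a ^ (b v c) = (a ^ b) v (a ^ c).
Check all 20^3 = 8000 ordered triples (a,b,c).
  e.g. a=(b,0), b=(a,0), c=(c,0): lhs=(b,0) != rhs=(a,0)
  e.g. a=(b,0), b=(a,0), c=(c,1): lhs=(b,0) != rhs=(a,0)
Total violating triples: 128


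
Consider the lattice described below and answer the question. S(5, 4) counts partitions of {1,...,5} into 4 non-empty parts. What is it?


S(n,k) = k*S(n-1,k) + S(n-1,k-1).
S(4,4) = 1, S(4,3) = 6
S(5,4) = 4*1 + 6 = 4 + 6
S(5,4) = 10


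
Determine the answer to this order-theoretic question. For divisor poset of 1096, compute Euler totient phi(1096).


phi(n) = n * prod_{p|n} (1 - 1/p).
Prime divisors of 1096: [2, 137]
phi(1096) = 1096 * (1 - 1/2) * (1 - 1/137)
phi(1096) = 544


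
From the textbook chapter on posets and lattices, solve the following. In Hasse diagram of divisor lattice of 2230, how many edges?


A cover relation a -< b holds when a < b with no c strictly between.
Cover relations:
  1 -< 2
  1 -< 5
  1 -< 223
  2 -< 10
  2 -< 446
  5 -< 10
  5 -< 1115
  10 -< 2230
  ...4 more
Total: 12


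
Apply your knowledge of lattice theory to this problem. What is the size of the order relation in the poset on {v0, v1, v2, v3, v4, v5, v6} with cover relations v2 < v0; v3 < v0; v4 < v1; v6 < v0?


The order relation is {(a,b) : a <= b}, reflexive so it includes (a,a).
Examples: (v0,v0), (v1,v1), (v2,v0), (v2,v2), (v3,v0), ...
Total ordered pairs: 11


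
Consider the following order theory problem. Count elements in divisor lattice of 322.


Divisors of 322: [1, 2, 7, 14, 23, 46, 161, 322]
Count: 8


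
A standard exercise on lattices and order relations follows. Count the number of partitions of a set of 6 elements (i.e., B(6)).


B(n) = number of set partitions of an n-element set.
B(n) satisfies the recurrence: B(n+1) = sum_k C(n,k)*B(k).
B(6) = 203


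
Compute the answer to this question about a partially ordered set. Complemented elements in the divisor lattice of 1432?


An element a is complemented if some b has a meet b = bottom, a join b = top.
a is complemented iff gcd(a, n/a)=1, i.e. a is a unitary divisor of 1432.
Complemented elements: 1, 8, 179, 1432
Count: 4


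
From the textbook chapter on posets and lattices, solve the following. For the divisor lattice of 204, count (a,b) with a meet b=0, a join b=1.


Complement pair (a,b): a meet b = bottom, a join b = top.
Here: gcd(a,b)=1 and lcm(a,b)=204, i.e. a*b=204 with a,b coprime.
Pairs found: (1,204), (3,68), (4,51), (12,17), ... (4 more)
Total ordered pairs: 8


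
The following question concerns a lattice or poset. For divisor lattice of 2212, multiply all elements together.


Divisors of 2212: [1, 2, 4, 7, 14, 28, 79, 158, 316, 553, 1106, 2212]
Product = n^(d(n)/2) = 2212^(12/2)
Product = 117141487839601168384


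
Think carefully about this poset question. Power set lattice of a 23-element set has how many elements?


Power set = 2^n.
2^23 = 8388608


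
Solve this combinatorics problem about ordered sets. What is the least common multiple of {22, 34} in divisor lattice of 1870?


In a divisor lattice, join = lcm (least common multiple).
Compute lcm iteratively: start with first element, then lcm(current, next).
Elements: [22, 34]
lcm(22,34) = 374
Final lcm = 374


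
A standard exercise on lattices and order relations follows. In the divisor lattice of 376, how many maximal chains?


A maximal chain goes from the minimum element to a maximal element via cover relations.
Counting all min-to-max paths in the cover graph.
Total maximal chains: 4


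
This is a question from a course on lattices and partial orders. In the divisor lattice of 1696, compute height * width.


Height = length of longest chain minus 1; width = size of largest antichain.
A maximum chain: 1 | 53 | 106 | 212 | 424 | 848 | 1696  (height 6).
A maximum antichain: {2, 53}  (width 2).
Product = 6 * 2 = 12


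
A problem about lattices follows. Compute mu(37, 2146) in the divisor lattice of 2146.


In a divisor lattice, mu(a,b) = mu(b/a) where mu is the classical Mobius function.
b/a = 2146/37 = 58
Prime factorization of 58: primes [2, 29]
58 is squarefree with 2 prime factor(s), so mu(58) = (-1)^2 = 1


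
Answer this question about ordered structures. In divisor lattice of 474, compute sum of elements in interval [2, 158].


Interval [2,158] in divisors of 474: [2, 158]
Sum = 160


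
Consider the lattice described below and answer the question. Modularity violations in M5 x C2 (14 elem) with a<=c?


Modular law: if a <= c then a v (b ^ c) = (a v b) ^ c.
Check all triples (a,b,c) with a <= c among 14 elements.
This lattice is modular (diamonds M_m and their chain-products are modular).
Total violating triples: 0


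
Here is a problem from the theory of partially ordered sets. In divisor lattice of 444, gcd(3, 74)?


Meet=gcd.
gcd(3,74)=1


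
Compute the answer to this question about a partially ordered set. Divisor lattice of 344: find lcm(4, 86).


In a divisor lattice, join = lcm (least common multiple).
gcd(4,86) = 2
lcm(4,86) = 4*86/gcd = 344/2 = 172


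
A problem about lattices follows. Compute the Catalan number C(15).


C(n) = C(2n, n) / (n+1).
C(30, 15) = 155117520
C(15) = 155117520 / 16 = 9694845


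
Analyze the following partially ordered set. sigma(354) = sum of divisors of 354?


sigma(n) = sum of divisors.
Divisors of 354: [1, 2, 3, 6, 59, 118, 177, 354]
Sum = 720


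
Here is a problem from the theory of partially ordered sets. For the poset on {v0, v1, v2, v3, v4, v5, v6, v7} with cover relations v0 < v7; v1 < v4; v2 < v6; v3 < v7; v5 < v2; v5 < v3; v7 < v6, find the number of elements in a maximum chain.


A chain is a totally ordered subset; we count the number of elements in a maximum chain.
Compute, for each element x, the size of the longest chain ending at x:
  v0: 1
  v1: 1
  v5: 1
  v2: 2
  v3: 2
  v4: 2
  ...
A maximum chain: v5 < v3 < v7 < v6
Number of elements in the longest chain: 4


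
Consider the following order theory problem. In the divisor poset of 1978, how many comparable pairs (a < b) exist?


A comparable pair {a,b} has a < b or b < a in the order.
Count unordered pairs where one element is strictly below the other.
Examples: {1,2}, {1,23}, {1,43}, {1,46}, ...
Total comparable pairs: 19


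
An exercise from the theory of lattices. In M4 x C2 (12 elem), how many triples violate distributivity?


Distributive law: a ^ (b v c) = (a ^ b) v (a ^ c).
Check all 12^3 = 1728 ordered triples (a,b,c).
  e.g. a=(a1,0), b=(a2,0), c=(a3,0): lhs=(a1,0) != rhs=(0,0)
  e.g. a=(a1,0), b=(a2,0), c=(a3,1): lhs=(a1,0) != rhs=(0,0)
Total violating triples: 192


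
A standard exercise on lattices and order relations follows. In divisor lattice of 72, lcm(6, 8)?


Join=lcm.
gcd(6,8)=2
lcm=24


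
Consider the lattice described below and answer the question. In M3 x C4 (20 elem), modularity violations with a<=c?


Modular law: if a <= c then a v (b ^ c) = (a v b) ^ c.
Check all triples (a,b,c) with a <= c among 20 elements.
This lattice is modular (diamonds M_m and their chain-products are modular).
Total violating triples: 0


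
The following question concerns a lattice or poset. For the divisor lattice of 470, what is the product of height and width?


Height = length of longest chain minus 1; width = size of largest antichain.
A maximum chain: 1 | 47 | 235 | 470  (height 3).
A maximum antichain: {2, 5, 47}  (width 3).
Product = 3 * 3 = 9


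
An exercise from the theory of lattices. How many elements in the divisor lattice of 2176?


Divisors of 2176: [1, 2, 4, 8, 16, 17, 32, 34, 64, 68, 128, 136, 272, 544, 1088, 2176]
Count: 16


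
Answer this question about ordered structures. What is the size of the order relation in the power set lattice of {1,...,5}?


The order relation is {(a,b) : a <= b}, reflexive so it includes (a,a).
Examples: ({},{}), ({},{1,2}), ({},{1,2,3}), ({},{1,2,3,4}), ({},{1,2,3,4,5}), ...
Total ordered pairs: 243


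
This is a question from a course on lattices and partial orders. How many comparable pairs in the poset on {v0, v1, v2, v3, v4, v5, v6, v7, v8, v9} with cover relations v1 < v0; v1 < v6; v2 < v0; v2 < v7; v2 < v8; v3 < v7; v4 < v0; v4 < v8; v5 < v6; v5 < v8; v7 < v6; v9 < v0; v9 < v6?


A comparable pair {a,b} has a < b or b < a in the order.
Count unordered pairs where one element is strictly below the other.
Examples: {v0,v1}, {v0,v2}, {v0,v4}, {v0,v9}, ...
Total comparable pairs: 15


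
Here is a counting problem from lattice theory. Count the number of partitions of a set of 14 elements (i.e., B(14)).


B(n) = number of set partitions of an n-element set.
B(n) satisfies the recurrence: B(n+1) = sum_k C(n,k)*B(k).
B(14) = 190899322


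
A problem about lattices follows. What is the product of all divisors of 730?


Divisors of 730: [1, 2, 5, 10, 73, 146, 365, 730]
Product = n^(d(n)/2) = 730^(8/2)
Product = 283982410000


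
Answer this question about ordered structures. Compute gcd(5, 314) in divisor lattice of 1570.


In a divisor lattice, meet = gcd (greatest common divisor).
By Euclidean algorithm or factoring: gcd(5,314) = 1


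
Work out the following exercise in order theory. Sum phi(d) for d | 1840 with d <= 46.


Divisors of 1840 up to 46: [1, 2, 4, 5, 8, 10, 16, 20, 23, 40, 46]
phi values: [1, 1, 2, 4, 4, 4, 8, 8, 22, 16, 22]
Sum = 92


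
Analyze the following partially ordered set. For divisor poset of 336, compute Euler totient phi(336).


phi(n) = n * prod_{p|n} (1 - 1/p).
Prime divisors of 336: [2, 3, 7]
phi(336) = 336 * (1 - 1/2) * (1 - 1/3) * (1 - 1/7)
phi(336) = 96


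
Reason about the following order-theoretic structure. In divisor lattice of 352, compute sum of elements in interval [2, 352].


Interval [2,352] in divisors of 352: [2, 4, 8, 16, 22, 32, 44, 88, 176, 352]
Sum = 744


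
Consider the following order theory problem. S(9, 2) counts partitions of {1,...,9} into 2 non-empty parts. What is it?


S(n,k) = k*S(n-1,k) + S(n-1,k-1).
S(8,2) = 127, S(8,1) = 1
S(9,2) = 2*127 + 1 = 254 + 1
S(9,2) = 255


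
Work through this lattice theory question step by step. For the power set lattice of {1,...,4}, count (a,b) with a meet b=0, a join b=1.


Complement pair (a,b): a meet b = bottom, a join b = top.
Here: A intersect B = {} and A union B = {1,...,4}.
Pairs found: ({},{1,2,3,4}), ({1},{2,3,4}), ({2},{1,3,4}), ({3},{1,2,4}), ... (12 more)
Total ordered pairs: 16


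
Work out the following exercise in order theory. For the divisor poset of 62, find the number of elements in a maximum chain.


A chain is a totally ordered subset; we count the number of elements in a maximum chain.
Compute, for each element x, the size of the longest chain ending at x:
  1: 1
  2: 2
  31: 2
  62: 3
A maximum chain: 1 < 2 < 62
Number of elements in the longest chain: 3


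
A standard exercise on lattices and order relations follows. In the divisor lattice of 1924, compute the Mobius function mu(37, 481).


In a divisor lattice, mu(a,b) = mu(b/a) where mu is the classical Mobius function.
b/a = 481/37 = 13
Prime factorization of 13: primes [13]
13 is squarefree with 1 prime factor(s), so mu(13) = (-1)^1 = -1


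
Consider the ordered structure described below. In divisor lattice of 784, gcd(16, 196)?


Meet=gcd.
gcd(16,196)=4


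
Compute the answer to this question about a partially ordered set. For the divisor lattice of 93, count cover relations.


A cover relation a -< b holds when a < b with no c strictly between.
Cover relations:
  1 -< 3
  1 -< 31
  3 -< 93
  31 -< 93
Total: 4


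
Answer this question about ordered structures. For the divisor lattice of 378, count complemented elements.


An element a is complemented if some b has a meet b = bottom, a join b = top.
a is complemented iff gcd(a, n/a)=1, i.e. a is a unitary divisor of 378.
Complemented elements: 1, 2, 7, 14, 27, 54, ... (2 more)
Count: 8


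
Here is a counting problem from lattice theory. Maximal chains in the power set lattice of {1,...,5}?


A maximal chain goes from the minimum element to a maximal element via cover relations.
Counting all min-to-max paths in the cover graph.
Total maximal chains: 120


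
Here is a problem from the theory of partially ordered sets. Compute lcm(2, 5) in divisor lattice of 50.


In a divisor lattice, join = lcm (least common multiple).
gcd(2,5) = 1
lcm(2,5) = 2*5/gcd = 10/1 = 10


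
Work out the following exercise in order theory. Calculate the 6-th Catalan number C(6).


C(n) = C(2n, n) / (n+1).
C(12, 6) = 924
C(6) = 924 / 7 = 132


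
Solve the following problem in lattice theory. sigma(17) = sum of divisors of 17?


sigma(n) = sum of divisors.
Divisors of 17: [1, 17]
Sum = 18


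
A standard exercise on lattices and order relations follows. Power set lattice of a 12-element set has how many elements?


Power set = 2^n.
2^12 = 4096


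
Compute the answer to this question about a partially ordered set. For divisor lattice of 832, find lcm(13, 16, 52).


In a divisor lattice, join = lcm (least common multiple).
Compute lcm iteratively: start with first element, then lcm(current, next).
Elements: [13, 16, 52]
lcm(13,16) = 208
lcm(208,52) = 208
Final lcm = 208


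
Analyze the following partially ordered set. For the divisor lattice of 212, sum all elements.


sigma(n) = sum of divisors.
Divisors of 212: [1, 2, 4, 53, 106, 212]
Sum = 378


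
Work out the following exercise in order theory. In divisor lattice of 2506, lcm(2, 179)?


Join=lcm.
gcd(2,179)=1
lcm=358


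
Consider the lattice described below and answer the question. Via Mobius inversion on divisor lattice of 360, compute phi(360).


phi(n) = n * prod_{p|n} (1 - 1/p).
Prime divisors of 360: [2, 3, 5]
phi(360) = 360 * (1 - 1/2) * (1 - 1/3) * (1 - 1/5)
phi(360) = 96


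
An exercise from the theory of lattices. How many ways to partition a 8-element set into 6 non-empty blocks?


S(n,k) = k*S(n-1,k) + S(n-1,k-1).
S(7,6) = 21, S(7,5) = 140
S(8,6) = 6*21 + 140 = 126 + 140
S(8,6) = 266


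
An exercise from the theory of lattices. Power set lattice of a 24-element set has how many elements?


Power set = 2^n.
2^24 = 16777216


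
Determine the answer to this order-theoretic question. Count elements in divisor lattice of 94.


Divisors of 94: [1, 2, 47, 94]
Count: 4


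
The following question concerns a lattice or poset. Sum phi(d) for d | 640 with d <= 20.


Divisors of 640 up to 20: [1, 2, 4, 5, 8, 10, 16, 20]
phi values: [1, 1, 2, 4, 4, 4, 8, 8]
Sum = 32


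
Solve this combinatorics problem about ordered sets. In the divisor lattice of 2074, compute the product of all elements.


Divisors of 2074: [1, 2, 17, 34, 61, 122, 1037, 2074]
Product = n^(d(n)/2) = 2074^(8/2)
Product = 18502695778576


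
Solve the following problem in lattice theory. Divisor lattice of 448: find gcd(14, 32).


In a divisor lattice, meet = gcd (greatest common divisor).
By Euclidean algorithm or factoring: gcd(14,32) = 2


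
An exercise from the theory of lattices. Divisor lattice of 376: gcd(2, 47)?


Meet=gcd.
gcd(2,47)=1


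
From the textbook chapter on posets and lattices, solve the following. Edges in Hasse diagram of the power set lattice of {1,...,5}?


A cover relation a -< b holds when a < b with no c strictly between.
Cover relations:
  {} -< {1}
  {} -< {2}
  {} -< {3}
  {} -< {4}
  {} -< {5}
  {1} -< {1,2}
  {1} -< {1,3}
  {1} -< {1,4}
  ...72 more
Total: 80


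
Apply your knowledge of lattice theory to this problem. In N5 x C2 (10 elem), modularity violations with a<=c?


Modular law: if a <= c then a v (b ^ c) = (a v b) ^ c.
Check all triples (a,b,c) with a <= c among 10 elements.
  e.g. a=(a,0), b=(c,0), c=(b,0): lhs=(a,0) != rhs=(b,0)
  e.g. a=(a,0), b=(c,1), c=(b,0): lhs=(a,0) != rhs=(b,0)
Total violating triples: 6


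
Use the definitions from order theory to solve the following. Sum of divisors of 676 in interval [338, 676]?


Interval [338,676] in divisors of 676: [338, 676]
Sum = 1014


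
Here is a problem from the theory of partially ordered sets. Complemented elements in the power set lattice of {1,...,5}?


An element a is complemented if some b has a meet b = bottom, a join b = top.
every subset A has complement S\A, so all elements are complemented.
Complemented elements: {}, {1}, {2}, {3}, {4}, {5}, ... (26 more)
Count: 32


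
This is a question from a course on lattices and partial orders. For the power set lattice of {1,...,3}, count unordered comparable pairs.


A comparable pair {a,b} has a < b or b < a in the order.
Count unordered pairs where one element is strictly below the other.
Examples: {{},{1}}, {{},{2}}, {{},{3}}, {{},{1,2}}, ...
Total comparable pairs: 19


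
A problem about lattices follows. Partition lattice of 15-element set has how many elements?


B(n) = number of set partitions of an n-element set.
B(n) satisfies the recurrence: B(n+1) = sum_k C(n,k)*B(k).
B(15) = 1382958545


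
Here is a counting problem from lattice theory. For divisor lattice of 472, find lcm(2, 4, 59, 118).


In a divisor lattice, join = lcm (least common multiple).
Compute lcm iteratively: start with first element, then lcm(current, next).
Elements: [2, 4, 59, 118]
lcm(2,4) = 4
lcm(4,59) = 236
lcm(236,118) = 236
Final lcm = 236


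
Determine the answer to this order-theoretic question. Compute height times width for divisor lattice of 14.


Height = length of longest chain minus 1; width = size of largest antichain.
A maximum chain: 1 | 7 | 14  (height 2).
A maximum antichain: {2, 7}  (width 2).
Product = 2 * 2 = 4


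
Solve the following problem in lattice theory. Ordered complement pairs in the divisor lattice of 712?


Complement pair (a,b): a meet b = bottom, a join b = top.
Here: gcd(a,b)=1 and lcm(a,b)=712, i.e. a*b=712 with a,b coprime.
Pairs found: (1,712), (8,89), (89,8), (712,1)
Total ordered pairs: 4


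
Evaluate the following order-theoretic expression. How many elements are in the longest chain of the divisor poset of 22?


A chain is a totally ordered subset; we count the number of elements in a maximum chain.
Compute, for each element x, the size of the longest chain ending at x:
  1: 1
  2: 2
  11: 2
  22: 3
A maximum chain: 1 < 2 < 22
Number of elements in the longest chain: 3


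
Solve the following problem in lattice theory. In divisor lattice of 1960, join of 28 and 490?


In a divisor lattice, join = lcm (least common multiple).
gcd(28,490) = 14
lcm(28,490) = 28*490/gcd = 13720/14 = 980
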